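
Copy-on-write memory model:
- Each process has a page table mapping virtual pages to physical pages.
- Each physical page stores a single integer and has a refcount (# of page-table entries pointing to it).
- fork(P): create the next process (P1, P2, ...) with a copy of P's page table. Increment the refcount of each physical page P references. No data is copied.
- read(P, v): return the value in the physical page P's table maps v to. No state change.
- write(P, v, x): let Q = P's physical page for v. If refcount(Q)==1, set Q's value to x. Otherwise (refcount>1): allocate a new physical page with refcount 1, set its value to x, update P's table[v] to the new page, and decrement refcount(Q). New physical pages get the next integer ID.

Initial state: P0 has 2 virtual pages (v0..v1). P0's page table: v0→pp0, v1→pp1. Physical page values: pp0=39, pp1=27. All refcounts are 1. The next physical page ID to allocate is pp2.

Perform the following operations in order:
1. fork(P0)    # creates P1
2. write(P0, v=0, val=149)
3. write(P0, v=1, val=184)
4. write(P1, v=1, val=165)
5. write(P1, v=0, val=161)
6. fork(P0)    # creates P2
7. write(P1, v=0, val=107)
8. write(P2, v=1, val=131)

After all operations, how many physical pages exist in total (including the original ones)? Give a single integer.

Answer: 5

Derivation:
Op 1: fork(P0) -> P1. 2 ppages; refcounts: pp0:2 pp1:2
Op 2: write(P0, v0, 149). refcount(pp0)=2>1 -> COPY to pp2. 3 ppages; refcounts: pp0:1 pp1:2 pp2:1
Op 3: write(P0, v1, 184). refcount(pp1)=2>1 -> COPY to pp3. 4 ppages; refcounts: pp0:1 pp1:1 pp2:1 pp3:1
Op 4: write(P1, v1, 165). refcount(pp1)=1 -> write in place. 4 ppages; refcounts: pp0:1 pp1:1 pp2:1 pp3:1
Op 5: write(P1, v0, 161). refcount(pp0)=1 -> write in place. 4 ppages; refcounts: pp0:1 pp1:1 pp2:1 pp3:1
Op 6: fork(P0) -> P2. 4 ppages; refcounts: pp0:1 pp1:1 pp2:2 pp3:2
Op 7: write(P1, v0, 107). refcount(pp0)=1 -> write in place. 4 ppages; refcounts: pp0:1 pp1:1 pp2:2 pp3:2
Op 8: write(P2, v1, 131). refcount(pp3)=2>1 -> COPY to pp4. 5 ppages; refcounts: pp0:1 pp1:1 pp2:2 pp3:1 pp4:1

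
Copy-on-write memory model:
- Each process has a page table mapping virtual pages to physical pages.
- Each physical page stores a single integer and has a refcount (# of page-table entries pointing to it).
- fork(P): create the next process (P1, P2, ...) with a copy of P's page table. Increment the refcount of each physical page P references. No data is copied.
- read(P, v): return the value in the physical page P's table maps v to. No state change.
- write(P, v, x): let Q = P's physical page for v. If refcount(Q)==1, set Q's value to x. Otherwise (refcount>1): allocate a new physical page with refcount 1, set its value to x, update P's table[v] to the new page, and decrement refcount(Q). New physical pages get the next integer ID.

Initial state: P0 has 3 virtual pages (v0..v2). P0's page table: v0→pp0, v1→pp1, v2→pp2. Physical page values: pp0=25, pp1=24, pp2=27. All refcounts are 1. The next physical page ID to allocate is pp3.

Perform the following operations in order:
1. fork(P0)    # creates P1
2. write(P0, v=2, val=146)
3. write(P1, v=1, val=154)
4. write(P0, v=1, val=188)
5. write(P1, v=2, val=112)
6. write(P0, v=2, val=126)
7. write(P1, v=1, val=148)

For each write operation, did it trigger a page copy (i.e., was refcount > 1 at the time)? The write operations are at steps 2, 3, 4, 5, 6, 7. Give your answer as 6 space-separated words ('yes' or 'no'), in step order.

Op 1: fork(P0) -> P1. 3 ppages; refcounts: pp0:2 pp1:2 pp2:2
Op 2: write(P0, v2, 146). refcount(pp2)=2>1 -> COPY to pp3. 4 ppages; refcounts: pp0:2 pp1:2 pp2:1 pp3:1
Op 3: write(P1, v1, 154). refcount(pp1)=2>1 -> COPY to pp4. 5 ppages; refcounts: pp0:2 pp1:1 pp2:1 pp3:1 pp4:1
Op 4: write(P0, v1, 188). refcount(pp1)=1 -> write in place. 5 ppages; refcounts: pp0:2 pp1:1 pp2:1 pp3:1 pp4:1
Op 5: write(P1, v2, 112). refcount(pp2)=1 -> write in place. 5 ppages; refcounts: pp0:2 pp1:1 pp2:1 pp3:1 pp4:1
Op 6: write(P0, v2, 126). refcount(pp3)=1 -> write in place. 5 ppages; refcounts: pp0:2 pp1:1 pp2:1 pp3:1 pp4:1
Op 7: write(P1, v1, 148). refcount(pp4)=1 -> write in place. 5 ppages; refcounts: pp0:2 pp1:1 pp2:1 pp3:1 pp4:1

yes yes no no no no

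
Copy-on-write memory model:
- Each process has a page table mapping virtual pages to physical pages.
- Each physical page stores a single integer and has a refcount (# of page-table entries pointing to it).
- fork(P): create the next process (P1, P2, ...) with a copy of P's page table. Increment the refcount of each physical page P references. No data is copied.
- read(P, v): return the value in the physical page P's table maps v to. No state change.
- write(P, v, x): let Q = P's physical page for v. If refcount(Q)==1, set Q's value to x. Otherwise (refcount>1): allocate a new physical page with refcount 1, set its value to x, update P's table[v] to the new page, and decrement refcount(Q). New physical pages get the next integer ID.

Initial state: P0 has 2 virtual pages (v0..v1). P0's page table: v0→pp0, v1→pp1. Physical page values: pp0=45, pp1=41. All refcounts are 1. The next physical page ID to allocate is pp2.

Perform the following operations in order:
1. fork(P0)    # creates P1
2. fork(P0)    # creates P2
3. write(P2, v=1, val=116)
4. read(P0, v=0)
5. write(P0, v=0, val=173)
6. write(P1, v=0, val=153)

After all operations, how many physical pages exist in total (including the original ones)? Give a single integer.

Answer: 5

Derivation:
Op 1: fork(P0) -> P1. 2 ppages; refcounts: pp0:2 pp1:2
Op 2: fork(P0) -> P2. 2 ppages; refcounts: pp0:3 pp1:3
Op 3: write(P2, v1, 116). refcount(pp1)=3>1 -> COPY to pp2. 3 ppages; refcounts: pp0:3 pp1:2 pp2:1
Op 4: read(P0, v0) -> 45. No state change.
Op 5: write(P0, v0, 173). refcount(pp0)=3>1 -> COPY to pp3. 4 ppages; refcounts: pp0:2 pp1:2 pp2:1 pp3:1
Op 6: write(P1, v0, 153). refcount(pp0)=2>1 -> COPY to pp4. 5 ppages; refcounts: pp0:1 pp1:2 pp2:1 pp3:1 pp4:1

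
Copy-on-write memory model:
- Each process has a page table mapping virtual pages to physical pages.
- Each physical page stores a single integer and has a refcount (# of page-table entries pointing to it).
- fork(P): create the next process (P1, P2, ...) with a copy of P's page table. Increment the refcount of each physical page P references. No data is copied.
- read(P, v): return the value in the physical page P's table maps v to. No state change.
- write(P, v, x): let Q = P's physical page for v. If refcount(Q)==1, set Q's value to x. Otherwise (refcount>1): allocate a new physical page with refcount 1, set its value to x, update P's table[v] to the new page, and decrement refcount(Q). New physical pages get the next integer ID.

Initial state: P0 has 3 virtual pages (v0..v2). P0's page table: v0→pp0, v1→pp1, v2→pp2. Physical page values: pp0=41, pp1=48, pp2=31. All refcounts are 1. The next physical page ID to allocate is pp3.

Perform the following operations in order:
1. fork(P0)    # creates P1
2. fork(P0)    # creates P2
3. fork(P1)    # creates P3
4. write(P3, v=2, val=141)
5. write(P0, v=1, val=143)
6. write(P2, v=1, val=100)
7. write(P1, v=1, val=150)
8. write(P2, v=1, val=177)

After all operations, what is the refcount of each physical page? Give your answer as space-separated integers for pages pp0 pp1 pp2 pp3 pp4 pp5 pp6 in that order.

Op 1: fork(P0) -> P1. 3 ppages; refcounts: pp0:2 pp1:2 pp2:2
Op 2: fork(P0) -> P2. 3 ppages; refcounts: pp0:3 pp1:3 pp2:3
Op 3: fork(P1) -> P3. 3 ppages; refcounts: pp0:4 pp1:4 pp2:4
Op 4: write(P3, v2, 141). refcount(pp2)=4>1 -> COPY to pp3. 4 ppages; refcounts: pp0:4 pp1:4 pp2:3 pp3:1
Op 5: write(P0, v1, 143). refcount(pp1)=4>1 -> COPY to pp4. 5 ppages; refcounts: pp0:4 pp1:3 pp2:3 pp3:1 pp4:1
Op 6: write(P2, v1, 100). refcount(pp1)=3>1 -> COPY to pp5. 6 ppages; refcounts: pp0:4 pp1:2 pp2:3 pp3:1 pp4:1 pp5:1
Op 7: write(P1, v1, 150). refcount(pp1)=2>1 -> COPY to pp6. 7 ppages; refcounts: pp0:4 pp1:1 pp2:3 pp3:1 pp4:1 pp5:1 pp6:1
Op 8: write(P2, v1, 177). refcount(pp5)=1 -> write in place. 7 ppages; refcounts: pp0:4 pp1:1 pp2:3 pp3:1 pp4:1 pp5:1 pp6:1

Answer: 4 1 3 1 1 1 1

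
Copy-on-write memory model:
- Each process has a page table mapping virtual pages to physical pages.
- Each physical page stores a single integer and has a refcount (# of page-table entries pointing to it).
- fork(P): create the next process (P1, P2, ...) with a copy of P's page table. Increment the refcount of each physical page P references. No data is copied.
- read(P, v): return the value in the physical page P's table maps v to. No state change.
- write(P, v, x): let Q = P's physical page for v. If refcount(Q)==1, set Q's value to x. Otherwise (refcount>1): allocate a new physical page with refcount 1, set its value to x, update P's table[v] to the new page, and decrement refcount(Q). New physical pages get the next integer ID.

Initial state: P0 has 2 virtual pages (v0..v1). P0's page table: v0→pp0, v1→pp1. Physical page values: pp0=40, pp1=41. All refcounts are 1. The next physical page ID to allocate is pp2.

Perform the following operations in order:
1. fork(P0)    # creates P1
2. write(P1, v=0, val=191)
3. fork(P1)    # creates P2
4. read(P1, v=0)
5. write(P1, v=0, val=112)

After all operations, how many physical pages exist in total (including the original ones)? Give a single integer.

Op 1: fork(P0) -> P1. 2 ppages; refcounts: pp0:2 pp1:2
Op 2: write(P1, v0, 191). refcount(pp0)=2>1 -> COPY to pp2. 3 ppages; refcounts: pp0:1 pp1:2 pp2:1
Op 3: fork(P1) -> P2. 3 ppages; refcounts: pp0:1 pp1:3 pp2:2
Op 4: read(P1, v0) -> 191. No state change.
Op 5: write(P1, v0, 112). refcount(pp2)=2>1 -> COPY to pp3. 4 ppages; refcounts: pp0:1 pp1:3 pp2:1 pp3:1

Answer: 4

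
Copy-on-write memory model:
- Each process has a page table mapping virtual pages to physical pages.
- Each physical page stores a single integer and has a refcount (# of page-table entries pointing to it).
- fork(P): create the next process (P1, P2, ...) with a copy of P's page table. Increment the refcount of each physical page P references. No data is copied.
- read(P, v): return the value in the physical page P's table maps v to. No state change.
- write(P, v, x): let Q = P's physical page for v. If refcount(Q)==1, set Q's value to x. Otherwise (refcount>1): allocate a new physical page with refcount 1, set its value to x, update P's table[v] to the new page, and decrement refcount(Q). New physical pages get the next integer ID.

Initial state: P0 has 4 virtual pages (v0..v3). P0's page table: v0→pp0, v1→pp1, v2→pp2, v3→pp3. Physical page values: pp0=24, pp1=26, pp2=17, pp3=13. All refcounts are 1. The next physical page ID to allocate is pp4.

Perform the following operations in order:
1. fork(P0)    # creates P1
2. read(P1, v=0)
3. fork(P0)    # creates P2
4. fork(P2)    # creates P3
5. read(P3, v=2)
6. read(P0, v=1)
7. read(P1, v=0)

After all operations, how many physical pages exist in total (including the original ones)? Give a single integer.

Op 1: fork(P0) -> P1. 4 ppages; refcounts: pp0:2 pp1:2 pp2:2 pp3:2
Op 2: read(P1, v0) -> 24. No state change.
Op 3: fork(P0) -> P2. 4 ppages; refcounts: pp0:3 pp1:3 pp2:3 pp3:3
Op 4: fork(P2) -> P3. 4 ppages; refcounts: pp0:4 pp1:4 pp2:4 pp3:4
Op 5: read(P3, v2) -> 17. No state change.
Op 6: read(P0, v1) -> 26. No state change.
Op 7: read(P1, v0) -> 24. No state change.

Answer: 4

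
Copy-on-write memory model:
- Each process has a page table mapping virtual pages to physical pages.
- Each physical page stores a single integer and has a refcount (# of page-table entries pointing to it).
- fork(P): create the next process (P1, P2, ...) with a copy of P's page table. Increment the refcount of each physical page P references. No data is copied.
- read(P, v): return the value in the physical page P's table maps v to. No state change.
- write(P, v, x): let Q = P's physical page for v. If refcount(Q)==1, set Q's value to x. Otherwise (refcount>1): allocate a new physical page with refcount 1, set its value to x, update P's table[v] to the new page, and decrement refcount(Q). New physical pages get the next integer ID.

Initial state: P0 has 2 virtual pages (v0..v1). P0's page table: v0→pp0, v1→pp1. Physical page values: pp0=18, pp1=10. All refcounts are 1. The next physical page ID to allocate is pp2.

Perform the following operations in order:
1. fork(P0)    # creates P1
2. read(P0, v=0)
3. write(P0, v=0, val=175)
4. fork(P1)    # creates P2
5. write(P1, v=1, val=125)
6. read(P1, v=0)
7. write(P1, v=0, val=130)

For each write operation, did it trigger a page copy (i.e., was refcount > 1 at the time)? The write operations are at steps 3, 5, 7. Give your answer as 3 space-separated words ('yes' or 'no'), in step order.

Op 1: fork(P0) -> P1. 2 ppages; refcounts: pp0:2 pp1:2
Op 2: read(P0, v0) -> 18. No state change.
Op 3: write(P0, v0, 175). refcount(pp0)=2>1 -> COPY to pp2. 3 ppages; refcounts: pp0:1 pp1:2 pp2:1
Op 4: fork(P1) -> P2. 3 ppages; refcounts: pp0:2 pp1:3 pp2:1
Op 5: write(P1, v1, 125). refcount(pp1)=3>1 -> COPY to pp3. 4 ppages; refcounts: pp0:2 pp1:2 pp2:1 pp3:1
Op 6: read(P1, v0) -> 18. No state change.
Op 7: write(P1, v0, 130). refcount(pp0)=2>1 -> COPY to pp4. 5 ppages; refcounts: pp0:1 pp1:2 pp2:1 pp3:1 pp4:1

yes yes yes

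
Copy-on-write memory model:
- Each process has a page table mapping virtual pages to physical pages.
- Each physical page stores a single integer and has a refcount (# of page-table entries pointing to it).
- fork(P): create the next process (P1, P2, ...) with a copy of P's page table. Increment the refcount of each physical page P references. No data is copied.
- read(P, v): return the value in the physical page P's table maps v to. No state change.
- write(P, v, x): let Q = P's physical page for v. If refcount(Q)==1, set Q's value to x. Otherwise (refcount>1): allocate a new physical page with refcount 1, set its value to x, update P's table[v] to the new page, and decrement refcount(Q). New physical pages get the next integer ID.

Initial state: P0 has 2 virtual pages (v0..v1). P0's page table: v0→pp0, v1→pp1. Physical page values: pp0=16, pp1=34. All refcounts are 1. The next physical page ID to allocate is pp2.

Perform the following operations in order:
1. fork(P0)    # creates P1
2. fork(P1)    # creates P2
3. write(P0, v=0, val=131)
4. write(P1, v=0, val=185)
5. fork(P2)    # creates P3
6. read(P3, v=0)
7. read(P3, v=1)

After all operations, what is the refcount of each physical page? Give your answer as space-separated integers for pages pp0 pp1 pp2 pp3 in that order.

Op 1: fork(P0) -> P1. 2 ppages; refcounts: pp0:2 pp1:2
Op 2: fork(P1) -> P2. 2 ppages; refcounts: pp0:3 pp1:3
Op 3: write(P0, v0, 131). refcount(pp0)=3>1 -> COPY to pp2. 3 ppages; refcounts: pp0:2 pp1:3 pp2:1
Op 4: write(P1, v0, 185). refcount(pp0)=2>1 -> COPY to pp3. 4 ppages; refcounts: pp0:1 pp1:3 pp2:1 pp3:1
Op 5: fork(P2) -> P3. 4 ppages; refcounts: pp0:2 pp1:4 pp2:1 pp3:1
Op 6: read(P3, v0) -> 16. No state change.
Op 7: read(P3, v1) -> 34. No state change.

Answer: 2 4 1 1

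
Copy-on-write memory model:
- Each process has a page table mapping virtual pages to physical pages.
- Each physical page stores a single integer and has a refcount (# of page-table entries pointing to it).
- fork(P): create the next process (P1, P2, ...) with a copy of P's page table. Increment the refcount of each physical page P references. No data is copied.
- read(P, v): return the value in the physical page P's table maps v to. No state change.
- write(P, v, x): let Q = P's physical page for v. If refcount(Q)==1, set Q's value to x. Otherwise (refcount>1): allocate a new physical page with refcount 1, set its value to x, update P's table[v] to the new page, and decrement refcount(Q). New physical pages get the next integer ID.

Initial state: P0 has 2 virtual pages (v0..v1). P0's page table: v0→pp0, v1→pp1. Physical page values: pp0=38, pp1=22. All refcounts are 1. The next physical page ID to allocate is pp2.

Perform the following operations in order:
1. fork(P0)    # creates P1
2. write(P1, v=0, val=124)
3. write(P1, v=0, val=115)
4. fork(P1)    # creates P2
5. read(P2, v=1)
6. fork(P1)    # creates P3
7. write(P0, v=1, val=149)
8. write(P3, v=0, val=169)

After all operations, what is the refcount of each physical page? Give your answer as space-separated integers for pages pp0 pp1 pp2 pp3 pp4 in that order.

Answer: 1 3 2 1 1

Derivation:
Op 1: fork(P0) -> P1. 2 ppages; refcounts: pp0:2 pp1:2
Op 2: write(P1, v0, 124). refcount(pp0)=2>1 -> COPY to pp2. 3 ppages; refcounts: pp0:1 pp1:2 pp2:1
Op 3: write(P1, v0, 115). refcount(pp2)=1 -> write in place. 3 ppages; refcounts: pp0:1 pp1:2 pp2:1
Op 4: fork(P1) -> P2. 3 ppages; refcounts: pp0:1 pp1:3 pp2:2
Op 5: read(P2, v1) -> 22. No state change.
Op 6: fork(P1) -> P3. 3 ppages; refcounts: pp0:1 pp1:4 pp2:3
Op 7: write(P0, v1, 149). refcount(pp1)=4>1 -> COPY to pp3. 4 ppages; refcounts: pp0:1 pp1:3 pp2:3 pp3:1
Op 8: write(P3, v0, 169). refcount(pp2)=3>1 -> COPY to pp4. 5 ppages; refcounts: pp0:1 pp1:3 pp2:2 pp3:1 pp4:1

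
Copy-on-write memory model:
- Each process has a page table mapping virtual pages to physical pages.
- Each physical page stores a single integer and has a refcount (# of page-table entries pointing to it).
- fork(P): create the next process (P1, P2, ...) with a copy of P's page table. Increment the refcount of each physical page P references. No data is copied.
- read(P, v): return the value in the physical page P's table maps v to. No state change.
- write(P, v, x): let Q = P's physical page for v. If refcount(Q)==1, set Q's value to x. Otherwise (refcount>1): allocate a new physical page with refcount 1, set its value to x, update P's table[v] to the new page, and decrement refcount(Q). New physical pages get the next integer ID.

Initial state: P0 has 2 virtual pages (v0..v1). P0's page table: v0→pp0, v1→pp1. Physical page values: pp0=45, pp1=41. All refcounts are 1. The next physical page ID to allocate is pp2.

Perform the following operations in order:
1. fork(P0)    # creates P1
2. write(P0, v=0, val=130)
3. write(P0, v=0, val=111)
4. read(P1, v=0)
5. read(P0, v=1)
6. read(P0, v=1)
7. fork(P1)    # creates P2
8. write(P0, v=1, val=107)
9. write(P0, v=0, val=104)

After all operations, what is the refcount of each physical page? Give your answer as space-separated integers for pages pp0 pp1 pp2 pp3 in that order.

Op 1: fork(P0) -> P1. 2 ppages; refcounts: pp0:2 pp1:2
Op 2: write(P0, v0, 130). refcount(pp0)=2>1 -> COPY to pp2. 3 ppages; refcounts: pp0:1 pp1:2 pp2:1
Op 3: write(P0, v0, 111). refcount(pp2)=1 -> write in place. 3 ppages; refcounts: pp0:1 pp1:2 pp2:1
Op 4: read(P1, v0) -> 45. No state change.
Op 5: read(P0, v1) -> 41. No state change.
Op 6: read(P0, v1) -> 41. No state change.
Op 7: fork(P1) -> P2. 3 ppages; refcounts: pp0:2 pp1:3 pp2:1
Op 8: write(P0, v1, 107). refcount(pp1)=3>1 -> COPY to pp3. 4 ppages; refcounts: pp0:2 pp1:2 pp2:1 pp3:1
Op 9: write(P0, v0, 104). refcount(pp2)=1 -> write in place. 4 ppages; refcounts: pp0:2 pp1:2 pp2:1 pp3:1

Answer: 2 2 1 1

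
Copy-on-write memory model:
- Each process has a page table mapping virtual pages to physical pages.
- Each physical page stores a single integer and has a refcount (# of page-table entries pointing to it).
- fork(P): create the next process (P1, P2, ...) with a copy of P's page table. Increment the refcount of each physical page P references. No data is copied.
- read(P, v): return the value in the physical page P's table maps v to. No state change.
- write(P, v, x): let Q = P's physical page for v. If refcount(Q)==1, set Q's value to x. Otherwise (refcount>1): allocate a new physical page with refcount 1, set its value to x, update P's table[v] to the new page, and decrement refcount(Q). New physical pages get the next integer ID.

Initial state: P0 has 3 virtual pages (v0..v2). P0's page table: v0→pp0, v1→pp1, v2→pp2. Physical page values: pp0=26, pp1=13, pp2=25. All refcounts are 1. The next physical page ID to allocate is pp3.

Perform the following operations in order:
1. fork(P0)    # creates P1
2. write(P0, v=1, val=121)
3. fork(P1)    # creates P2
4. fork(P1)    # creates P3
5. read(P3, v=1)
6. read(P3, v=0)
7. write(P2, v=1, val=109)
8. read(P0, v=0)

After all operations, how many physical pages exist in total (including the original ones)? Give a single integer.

Answer: 5

Derivation:
Op 1: fork(P0) -> P1. 3 ppages; refcounts: pp0:2 pp1:2 pp2:2
Op 2: write(P0, v1, 121). refcount(pp1)=2>1 -> COPY to pp3. 4 ppages; refcounts: pp0:2 pp1:1 pp2:2 pp3:1
Op 3: fork(P1) -> P2. 4 ppages; refcounts: pp0:3 pp1:2 pp2:3 pp3:1
Op 4: fork(P1) -> P3. 4 ppages; refcounts: pp0:4 pp1:3 pp2:4 pp3:1
Op 5: read(P3, v1) -> 13. No state change.
Op 6: read(P3, v0) -> 26. No state change.
Op 7: write(P2, v1, 109). refcount(pp1)=3>1 -> COPY to pp4. 5 ppages; refcounts: pp0:4 pp1:2 pp2:4 pp3:1 pp4:1
Op 8: read(P0, v0) -> 26. No state change.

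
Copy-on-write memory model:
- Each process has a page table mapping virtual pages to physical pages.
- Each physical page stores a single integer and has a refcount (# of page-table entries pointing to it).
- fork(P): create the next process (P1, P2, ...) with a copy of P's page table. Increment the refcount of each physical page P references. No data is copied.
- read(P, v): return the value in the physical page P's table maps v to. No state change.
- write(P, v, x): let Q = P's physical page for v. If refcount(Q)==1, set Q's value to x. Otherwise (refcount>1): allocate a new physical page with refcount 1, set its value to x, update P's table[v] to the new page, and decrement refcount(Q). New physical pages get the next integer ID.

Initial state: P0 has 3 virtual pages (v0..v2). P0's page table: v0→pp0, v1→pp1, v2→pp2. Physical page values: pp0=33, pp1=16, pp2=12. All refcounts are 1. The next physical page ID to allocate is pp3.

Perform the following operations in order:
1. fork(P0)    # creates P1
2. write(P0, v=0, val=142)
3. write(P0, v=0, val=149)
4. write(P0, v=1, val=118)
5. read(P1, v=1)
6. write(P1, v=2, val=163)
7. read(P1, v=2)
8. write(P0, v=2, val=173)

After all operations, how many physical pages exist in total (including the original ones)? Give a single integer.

Answer: 6

Derivation:
Op 1: fork(P0) -> P1. 3 ppages; refcounts: pp0:2 pp1:2 pp2:2
Op 2: write(P0, v0, 142). refcount(pp0)=2>1 -> COPY to pp3. 4 ppages; refcounts: pp0:1 pp1:2 pp2:2 pp3:1
Op 3: write(P0, v0, 149). refcount(pp3)=1 -> write in place. 4 ppages; refcounts: pp0:1 pp1:2 pp2:2 pp3:1
Op 4: write(P0, v1, 118). refcount(pp1)=2>1 -> COPY to pp4. 5 ppages; refcounts: pp0:1 pp1:1 pp2:2 pp3:1 pp4:1
Op 5: read(P1, v1) -> 16. No state change.
Op 6: write(P1, v2, 163). refcount(pp2)=2>1 -> COPY to pp5. 6 ppages; refcounts: pp0:1 pp1:1 pp2:1 pp3:1 pp4:1 pp5:1
Op 7: read(P1, v2) -> 163. No state change.
Op 8: write(P0, v2, 173). refcount(pp2)=1 -> write in place. 6 ppages; refcounts: pp0:1 pp1:1 pp2:1 pp3:1 pp4:1 pp5:1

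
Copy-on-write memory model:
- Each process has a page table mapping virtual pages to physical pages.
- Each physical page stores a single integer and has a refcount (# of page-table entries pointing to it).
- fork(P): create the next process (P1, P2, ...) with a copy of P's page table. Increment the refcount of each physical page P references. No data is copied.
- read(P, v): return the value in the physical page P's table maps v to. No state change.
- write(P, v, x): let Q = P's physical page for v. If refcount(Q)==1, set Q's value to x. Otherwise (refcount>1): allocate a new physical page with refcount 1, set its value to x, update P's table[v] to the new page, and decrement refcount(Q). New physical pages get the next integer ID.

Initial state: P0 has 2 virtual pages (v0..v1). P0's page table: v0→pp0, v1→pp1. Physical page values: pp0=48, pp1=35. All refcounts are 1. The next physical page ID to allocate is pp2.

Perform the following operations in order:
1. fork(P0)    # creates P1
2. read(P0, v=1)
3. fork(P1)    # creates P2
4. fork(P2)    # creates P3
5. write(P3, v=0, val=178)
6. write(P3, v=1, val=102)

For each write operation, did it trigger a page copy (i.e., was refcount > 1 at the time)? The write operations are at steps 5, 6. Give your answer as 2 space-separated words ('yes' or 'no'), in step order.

Op 1: fork(P0) -> P1. 2 ppages; refcounts: pp0:2 pp1:2
Op 2: read(P0, v1) -> 35. No state change.
Op 3: fork(P1) -> P2. 2 ppages; refcounts: pp0:3 pp1:3
Op 4: fork(P2) -> P3. 2 ppages; refcounts: pp0:4 pp1:4
Op 5: write(P3, v0, 178). refcount(pp0)=4>1 -> COPY to pp2. 3 ppages; refcounts: pp0:3 pp1:4 pp2:1
Op 6: write(P3, v1, 102). refcount(pp1)=4>1 -> COPY to pp3. 4 ppages; refcounts: pp0:3 pp1:3 pp2:1 pp3:1

yes yes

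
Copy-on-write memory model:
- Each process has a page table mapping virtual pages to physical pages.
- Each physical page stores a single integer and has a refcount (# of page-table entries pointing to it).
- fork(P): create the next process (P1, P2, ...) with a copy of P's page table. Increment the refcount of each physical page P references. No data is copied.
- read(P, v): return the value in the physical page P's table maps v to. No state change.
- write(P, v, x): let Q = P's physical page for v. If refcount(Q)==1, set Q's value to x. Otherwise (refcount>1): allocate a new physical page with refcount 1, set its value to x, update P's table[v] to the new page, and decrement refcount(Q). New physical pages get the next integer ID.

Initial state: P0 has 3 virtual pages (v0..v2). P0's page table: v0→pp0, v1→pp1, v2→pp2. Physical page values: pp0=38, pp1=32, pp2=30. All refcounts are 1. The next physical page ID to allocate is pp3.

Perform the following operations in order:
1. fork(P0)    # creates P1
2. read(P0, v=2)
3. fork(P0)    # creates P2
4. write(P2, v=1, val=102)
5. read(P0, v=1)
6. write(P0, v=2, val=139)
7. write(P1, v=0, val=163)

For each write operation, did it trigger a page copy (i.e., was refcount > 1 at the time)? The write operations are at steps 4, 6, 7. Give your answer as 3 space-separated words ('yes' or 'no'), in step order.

Op 1: fork(P0) -> P1. 3 ppages; refcounts: pp0:2 pp1:2 pp2:2
Op 2: read(P0, v2) -> 30. No state change.
Op 3: fork(P0) -> P2. 3 ppages; refcounts: pp0:3 pp1:3 pp2:3
Op 4: write(P2, v1, 102). refcount(pp1)=3>1 -> COPY to pp3. 4 ppages; refcounts: pp0:3 pp1:2 pp2:3 pp3:1
Op 5: read(P0, v1) -> 32. No state change.
Op 6: write(P0, v2, 139). refcount(pp2)=3>1 -> COPY to pp4. 5 ppages; refcounts: pp0:3 pp1:2 pp2:2 pp3:1 pp4:1
Op 7: write(P1, v0, 163). refcount(pp0)=3>1 -> COPY to pp5. 6 ppages; refcounts: pp0:2 pp1:2 pp2:2 pp3:1 pp4:1 pp5:1

yes yes yes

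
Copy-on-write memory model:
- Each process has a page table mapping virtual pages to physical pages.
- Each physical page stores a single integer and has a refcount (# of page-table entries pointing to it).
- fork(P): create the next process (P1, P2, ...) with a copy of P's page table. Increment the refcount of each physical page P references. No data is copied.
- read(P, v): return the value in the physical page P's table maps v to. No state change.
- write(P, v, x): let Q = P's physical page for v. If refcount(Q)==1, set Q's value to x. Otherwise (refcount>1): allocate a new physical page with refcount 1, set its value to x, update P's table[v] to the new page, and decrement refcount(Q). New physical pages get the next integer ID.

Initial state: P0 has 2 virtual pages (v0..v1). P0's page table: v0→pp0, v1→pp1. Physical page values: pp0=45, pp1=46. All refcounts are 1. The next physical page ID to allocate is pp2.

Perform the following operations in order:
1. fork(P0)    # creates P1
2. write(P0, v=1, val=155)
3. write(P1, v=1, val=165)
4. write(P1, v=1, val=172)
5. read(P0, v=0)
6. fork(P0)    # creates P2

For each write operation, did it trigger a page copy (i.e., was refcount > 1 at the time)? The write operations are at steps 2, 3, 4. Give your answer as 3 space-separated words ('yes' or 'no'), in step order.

Op 1: fork(P0) -> P1. 2 ppages; refcounts: pp0:2 pp1:2
Op 2: write(P0, v1, 155). refcount(pp1)=2>1 -> COPY to pp2. 3 ppages; refcounts: pp0:2 pp1:1 pp2:1
Op 3: write(P1, v1, 165). refcount(pp1)=1 -> write in place. 3 ppages; refcounts: pp0:2 pp1:1 pp2:1
Op 4: write(P1, v1, 172). refcount(pp1)=1 -> write in place. 3 ppages; refcounts: pp0:2 pp1:1 pp2:1
Op 5: read(P0, v0) -> 45. No state change.
Op 6: fork(P0) -> P2. 3 ppages; refcounts: pp0:3 pp1:1 pp2:2

yes no no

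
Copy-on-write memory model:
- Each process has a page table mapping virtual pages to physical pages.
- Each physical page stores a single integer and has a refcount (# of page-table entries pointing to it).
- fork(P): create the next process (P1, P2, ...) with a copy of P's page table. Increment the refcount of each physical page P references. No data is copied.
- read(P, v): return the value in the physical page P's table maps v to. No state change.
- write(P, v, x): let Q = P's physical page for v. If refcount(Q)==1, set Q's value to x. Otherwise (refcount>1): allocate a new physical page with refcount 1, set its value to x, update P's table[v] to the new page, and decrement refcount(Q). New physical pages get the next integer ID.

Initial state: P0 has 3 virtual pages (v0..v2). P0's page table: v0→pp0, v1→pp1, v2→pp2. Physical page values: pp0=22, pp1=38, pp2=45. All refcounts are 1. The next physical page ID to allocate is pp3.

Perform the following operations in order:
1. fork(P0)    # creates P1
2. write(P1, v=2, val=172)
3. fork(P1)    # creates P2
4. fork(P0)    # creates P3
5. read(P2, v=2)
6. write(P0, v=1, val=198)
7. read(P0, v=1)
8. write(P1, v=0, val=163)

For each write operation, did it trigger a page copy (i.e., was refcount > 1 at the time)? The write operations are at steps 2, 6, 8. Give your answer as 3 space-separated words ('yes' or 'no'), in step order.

Op 1: fork(P0) -> P1. 3 ppages; refcounts: pp0:2 pp1:2 pp2:2
Op 2: write(P1, v2, 172). refcount(pp2)=2>1 -> COPY to pp3. 4 ppages; refcounts: pp0:2 pp1:2 pp2:1 pp3:1
Op 3: fork(P1) -> P2. 4 ppages; refcounts: pp0:3 pp1:3 pp2:1 pp3:2
Op 4: fork(P0) -> P3. 4 ppages; refcounts: pp0:4 pp1:4 pp2:2 pp3:2
Op 5: read(P2, v2) -> 172. No state change.
Op 6: write(P0, v1, 198). refcount(pp1)=4>1 -> COPY to pp4. 5 ppages; refcounts: pp0:4 pp1:3 pp2:2 pp3:2 pp4:1
Op 7: read(P0, v1) -> 198. No state change.
Op 8: write(P1, v0, 163). refcount(pp0)=4>1 -> COPY to pp5. 6 ppages; refcounts: pp0:3 pp1:3 pp2:2 pp3:2 pp4:1 pp5:1

yes yes yes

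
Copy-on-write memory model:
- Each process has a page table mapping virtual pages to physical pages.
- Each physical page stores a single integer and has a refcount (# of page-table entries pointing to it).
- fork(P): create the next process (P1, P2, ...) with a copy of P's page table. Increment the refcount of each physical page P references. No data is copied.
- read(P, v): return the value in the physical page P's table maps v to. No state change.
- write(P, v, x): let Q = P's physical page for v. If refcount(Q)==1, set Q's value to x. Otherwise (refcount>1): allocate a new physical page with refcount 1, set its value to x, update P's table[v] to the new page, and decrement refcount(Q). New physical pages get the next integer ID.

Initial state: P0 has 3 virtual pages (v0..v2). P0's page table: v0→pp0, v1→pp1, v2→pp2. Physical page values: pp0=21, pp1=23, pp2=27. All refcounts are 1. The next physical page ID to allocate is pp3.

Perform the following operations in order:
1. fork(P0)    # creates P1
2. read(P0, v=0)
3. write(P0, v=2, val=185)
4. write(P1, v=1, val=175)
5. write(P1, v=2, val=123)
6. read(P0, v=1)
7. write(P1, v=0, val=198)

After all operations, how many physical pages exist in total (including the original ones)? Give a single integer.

Answer: 6

Derivation:
Op 1: fork(P0) -> P1. 3 ppages; refcounts: pp0:2 pp1:2 pp2:2
Op 2: read(P0, v0) -> 21. No state change.
Op 3: write(P0, v2, 185). refcount(pp2)=2>1 -> COPY to pp3. 4 ppages; refcounts: pp0:2 pp1:2 pp2:1 pp3:1
Op 4: write(P1, v1, 175). refcount(pp1)=2>1 -> COPY to pp4. 5 ppages; refcounts: pp0:2 pp1:1 pp2:1 pp3:1 pp4:1
Op 5: write(P1, v2, 123). refcount(pp2)=1 -> write in place. 5 ppages; refcounts: pp0:2 pp1:1 pp2:1 pp3:1 pp4:1
Op 6: read(P0, v1) -> 23. No state change.
Op 7: write(P1, v0, 198). refcount(pp0)=2>1 -> COPY to pp5. 6 ppages; refcounts: pp0:1 pp1:1 pp2:1 pp3:1 pp4:1 pp5:1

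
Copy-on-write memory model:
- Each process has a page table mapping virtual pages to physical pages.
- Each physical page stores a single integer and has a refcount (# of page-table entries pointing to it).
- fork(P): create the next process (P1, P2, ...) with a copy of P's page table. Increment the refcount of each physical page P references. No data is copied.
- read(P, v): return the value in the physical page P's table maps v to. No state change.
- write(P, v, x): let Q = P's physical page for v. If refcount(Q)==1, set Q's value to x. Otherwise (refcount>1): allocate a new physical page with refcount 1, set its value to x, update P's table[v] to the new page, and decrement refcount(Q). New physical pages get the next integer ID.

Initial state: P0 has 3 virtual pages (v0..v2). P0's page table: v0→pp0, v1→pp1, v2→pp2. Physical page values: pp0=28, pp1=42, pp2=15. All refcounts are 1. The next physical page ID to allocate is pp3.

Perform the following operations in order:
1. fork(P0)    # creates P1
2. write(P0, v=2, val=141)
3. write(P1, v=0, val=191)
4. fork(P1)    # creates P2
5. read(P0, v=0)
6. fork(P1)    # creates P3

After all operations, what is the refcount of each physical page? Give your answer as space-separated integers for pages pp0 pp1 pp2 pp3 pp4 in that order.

Op 1: fork(P0) -> P1. 3 ppages; refcounts: pp0:2 pp1:2 pp2:2
Op 2: write(P0, v2, 141). refcount(pp2)=2>1 -> COPY to pp3. 4 ppages; refcounts: pp0:2 pp1:2 pp2:1 pp3:1
Op 3: write(P1, v0, 191). refcount(pp0)=2>1 -> COPY to pp4. 5 ppages; refcounts: pp0:1 pp1:2 pp2:1 pp3:1 pp4:1
Op 4: fork(P1) -> P2. 5 ppages; refcounts: pp0:1 pp1:3 pp2:2 pp3:1 pp4:2
Op 5: read(P0, v0) -> 28. No state change.
Op 6: fork(P1) -> P3. 5 ppages; refcounts: pp0:1 pp1:4 pp2:3 pp3:1 pp4:3

Answer: 1 4 3 1 3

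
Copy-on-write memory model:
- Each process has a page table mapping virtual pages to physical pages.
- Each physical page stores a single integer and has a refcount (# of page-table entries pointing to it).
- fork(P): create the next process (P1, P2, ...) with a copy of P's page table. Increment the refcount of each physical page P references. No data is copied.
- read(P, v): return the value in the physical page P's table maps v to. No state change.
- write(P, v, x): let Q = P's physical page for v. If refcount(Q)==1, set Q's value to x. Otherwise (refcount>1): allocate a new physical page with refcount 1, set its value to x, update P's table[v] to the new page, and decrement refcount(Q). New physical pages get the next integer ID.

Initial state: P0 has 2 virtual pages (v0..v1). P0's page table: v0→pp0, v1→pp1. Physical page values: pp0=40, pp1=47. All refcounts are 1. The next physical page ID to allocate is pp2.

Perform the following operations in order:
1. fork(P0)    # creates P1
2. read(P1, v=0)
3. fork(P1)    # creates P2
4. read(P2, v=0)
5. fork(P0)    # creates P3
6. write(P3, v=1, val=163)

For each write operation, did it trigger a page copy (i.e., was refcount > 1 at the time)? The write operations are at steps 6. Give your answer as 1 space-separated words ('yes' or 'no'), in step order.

Op 1: fork(P0) -> P1. 2 ppages; refcounts: pp0:2 pp1:2
Op 2: read(P1, v0) -> 40. No state change.
Op 3: fork(P1) -> P2. 2 ppages; refcounts: pp0:3 pp1:3
Op 4: read(P2, v0) -> 40. No state change.
Op 5: fork(P0) -> P3. 2 ppages; refcounts: pp0:4 pp1:4
Op 6: write(P3, v1, 163). refcount(pp1)=4>1 -> COPY to pp2. 3 ppages; refcounts: pp0:4 pp1:3 pp2:1

yes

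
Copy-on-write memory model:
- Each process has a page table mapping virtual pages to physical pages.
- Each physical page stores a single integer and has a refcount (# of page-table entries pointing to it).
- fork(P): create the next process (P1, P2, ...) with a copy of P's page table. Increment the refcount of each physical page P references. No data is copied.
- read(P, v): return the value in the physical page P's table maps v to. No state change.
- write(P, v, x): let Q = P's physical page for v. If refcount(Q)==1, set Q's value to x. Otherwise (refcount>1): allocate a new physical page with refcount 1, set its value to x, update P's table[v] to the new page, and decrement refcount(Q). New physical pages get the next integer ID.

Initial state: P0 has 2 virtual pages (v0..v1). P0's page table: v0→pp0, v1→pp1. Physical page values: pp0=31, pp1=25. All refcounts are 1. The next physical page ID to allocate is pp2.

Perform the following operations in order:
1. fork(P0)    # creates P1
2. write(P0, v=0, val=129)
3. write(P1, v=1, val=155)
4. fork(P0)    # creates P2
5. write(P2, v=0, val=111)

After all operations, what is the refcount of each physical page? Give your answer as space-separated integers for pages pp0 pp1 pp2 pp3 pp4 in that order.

Op 1: fork(P0) -> P1. 2 ppages; refcounts: pp0:2 pp1:2
Op 2: write(P0, v0, 129). refcount(pp0)=2>1 -> COPY to pp2. 3 ppages; refcounts: pp0:1 pp1:2 pp2:1
Op 3: write(P1, v1, 155). refcount(pp1)=2>1 -> COPY to pp3. 4 ppages; refcounts: pp0:1 pp1:1 pp2:1 pp3:1
Op 4: fork(P0) -> P2. 4 ppages; refcounts: pp0:1 pp1:2 pp2:2 pp3:1
Op 5: write(P2, v0, 111). refcount(pp2)=2>1 -> COPY to pp4. 5 ppages; refcounts: pp0:1 pp1:2 pp2:1 pp3:1 pp4:1

Answer: 1 2 1 1 1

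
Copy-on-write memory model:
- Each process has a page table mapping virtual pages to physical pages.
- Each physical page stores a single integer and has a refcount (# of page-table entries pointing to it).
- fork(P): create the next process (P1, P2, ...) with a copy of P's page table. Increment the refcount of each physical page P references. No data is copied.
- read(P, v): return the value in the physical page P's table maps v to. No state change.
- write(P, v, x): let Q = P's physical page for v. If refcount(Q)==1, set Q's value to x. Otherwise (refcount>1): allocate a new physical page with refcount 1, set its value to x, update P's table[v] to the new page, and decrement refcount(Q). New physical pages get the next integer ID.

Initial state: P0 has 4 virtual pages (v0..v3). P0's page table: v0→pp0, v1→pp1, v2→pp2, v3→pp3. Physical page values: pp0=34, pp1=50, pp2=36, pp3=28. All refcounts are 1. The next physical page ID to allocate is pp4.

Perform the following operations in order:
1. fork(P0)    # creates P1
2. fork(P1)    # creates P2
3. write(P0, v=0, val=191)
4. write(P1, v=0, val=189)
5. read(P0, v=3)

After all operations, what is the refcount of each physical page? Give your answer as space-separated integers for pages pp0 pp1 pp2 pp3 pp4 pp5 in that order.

Op 1: fork(P0) -> P1. 4 ppages; refcounts: pp0:2 pp1:2 pp2:2 pp3:2
Op 2: fork(P1) -> P2. 4 ppages; refcounts: pp0:3 pp1:3 pp2:3 pp3:3
Op 3: write(P0, v0, 191). refcount(pp0)=3>1 -> COPY to pp4. 5 ppages; refcounts: pp0:2 pp1:3 pp2:3 pp3:3 pp4:1
Op 4: write(P1, v0, 189). refcount(pp0)=2>1 -> COPY to pp5. 6 ppages; refcounts: pp0:1 pp1:3 pp2:3 pp3:3 pp4:1 pp5:1
Op 5: read(P0, v3) -> 28. No state change.

Answer: 1 3 3 3 1 1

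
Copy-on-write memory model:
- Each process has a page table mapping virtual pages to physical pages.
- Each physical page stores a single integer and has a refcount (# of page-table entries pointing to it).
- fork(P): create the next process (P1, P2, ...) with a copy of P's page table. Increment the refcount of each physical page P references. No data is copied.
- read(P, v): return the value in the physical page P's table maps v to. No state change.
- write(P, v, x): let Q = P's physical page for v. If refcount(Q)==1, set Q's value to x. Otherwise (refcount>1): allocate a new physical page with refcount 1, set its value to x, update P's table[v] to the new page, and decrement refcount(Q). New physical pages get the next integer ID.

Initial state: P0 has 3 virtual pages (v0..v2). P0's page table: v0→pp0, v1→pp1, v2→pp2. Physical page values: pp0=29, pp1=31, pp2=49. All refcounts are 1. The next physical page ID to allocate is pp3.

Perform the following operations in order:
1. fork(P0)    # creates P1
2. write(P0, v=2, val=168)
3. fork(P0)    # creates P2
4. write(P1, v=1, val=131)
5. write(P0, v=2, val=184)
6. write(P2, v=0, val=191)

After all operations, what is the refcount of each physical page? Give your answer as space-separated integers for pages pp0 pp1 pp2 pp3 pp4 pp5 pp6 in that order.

Answer: 2 2 1 1 1 1 1

Derivation:
Op 1: fork(P0) -> P1. 3 ppages; refcounts: pp0:2 pp1:2 pp2:2
Op 2: write(P0, v2, 168). refcount(pp2)=2>1 -> COPY to pp3. 4 ppages; refcounts: pp0:2 pp1:2 pp2:1 pp3:1
Op 3: fork(P0) -> P2. 4 ppages; refcounts: pp0:3 pp1:3 pp2:1 pp3:2
Op 4: write(P1, v1, 131). refcount(pp1)=3>1 -> COPY to pp4. 5 ppages; refcounts: pp0:3 pp1:2 pp2:1 pp3:2 pp4:1
Op 5: write(P0, v2, 184). refcount(pp3)=2>1 -> COPY to pp5. 6 ppages; refcounts: pp0:3 pp1:2 pp2:1 pp3:1 pp4:1 pp5:1
Op 6: write(P2, v0, 191). refcount(pp0)=3>1 -> COPY to pp6. 7 ppages; refcounts: pp0:2 pp1:2 pp2:1 pp3:1 pp4:1 pp5:1 pp6:1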